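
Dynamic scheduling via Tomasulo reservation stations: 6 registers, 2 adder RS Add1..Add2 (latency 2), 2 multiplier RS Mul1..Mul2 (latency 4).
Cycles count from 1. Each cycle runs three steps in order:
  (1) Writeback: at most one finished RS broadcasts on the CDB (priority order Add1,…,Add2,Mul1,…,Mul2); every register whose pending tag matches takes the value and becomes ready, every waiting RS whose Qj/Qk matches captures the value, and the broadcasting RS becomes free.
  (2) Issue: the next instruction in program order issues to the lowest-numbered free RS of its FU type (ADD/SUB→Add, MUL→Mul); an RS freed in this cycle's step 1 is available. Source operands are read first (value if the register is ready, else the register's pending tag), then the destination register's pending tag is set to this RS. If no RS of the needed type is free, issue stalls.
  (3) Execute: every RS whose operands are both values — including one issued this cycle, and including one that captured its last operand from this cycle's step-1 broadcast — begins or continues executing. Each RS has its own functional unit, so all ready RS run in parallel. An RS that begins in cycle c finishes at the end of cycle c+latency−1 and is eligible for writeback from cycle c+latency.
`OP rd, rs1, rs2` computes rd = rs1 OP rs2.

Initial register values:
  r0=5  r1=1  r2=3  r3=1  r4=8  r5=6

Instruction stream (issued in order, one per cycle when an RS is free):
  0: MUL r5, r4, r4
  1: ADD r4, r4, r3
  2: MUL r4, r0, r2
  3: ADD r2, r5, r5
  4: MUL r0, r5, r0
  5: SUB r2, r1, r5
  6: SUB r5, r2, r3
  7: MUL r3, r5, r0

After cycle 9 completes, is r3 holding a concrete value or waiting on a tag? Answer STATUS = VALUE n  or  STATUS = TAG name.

c1: issue MUL r5<-Mul1 | r0:5,r1:1,r2:3,r3:1,r4:8,r5:Mul1
c2: issue ADD r4<-Add1 | r0:5,r1:1,r2:3,r3:1,r4:Add1,r5:Mul1
c3: issue MUL r4<-Mul2 | r0:5,r1:1,r2:3,r3:1,r4:Mul2,r5:Mul1
c4: CDB Add1=9; issue ADD r2<-Add1 | r0:5,r1:1,r2:Add1,r3:1,r4:Mul2,r5:Mul1
c5: CDB Mul1=64; issue MUL r0<-Mul1 | r0:Mul1,r1:1,r2:Add1,r3:1,r4:Mul2,r5:64
c6: issue SUB r2<-Add2 | r0:Mul1,r1:1,r2:Add2,r3:1,r4:Mul2,r5:64
c7: CDB Add1=128; issue SUB r5<-Add1 | r0:Mul1,r1:1,r2:Add2,r3:1,r4:Mul2,r5:Add1
c8: CDB Add2=-63; stall | r0:Mul1,r1:1,r2:-63,r3:1,r4:Mul2,r5:Add1
c9: CDB Mul1=320; issue MUL r3<-Mul1 | r0:320,r1:1,r2:-63,r3:Mul1,r4:Mul2,r5:Add1

STATUS = TAG Mul1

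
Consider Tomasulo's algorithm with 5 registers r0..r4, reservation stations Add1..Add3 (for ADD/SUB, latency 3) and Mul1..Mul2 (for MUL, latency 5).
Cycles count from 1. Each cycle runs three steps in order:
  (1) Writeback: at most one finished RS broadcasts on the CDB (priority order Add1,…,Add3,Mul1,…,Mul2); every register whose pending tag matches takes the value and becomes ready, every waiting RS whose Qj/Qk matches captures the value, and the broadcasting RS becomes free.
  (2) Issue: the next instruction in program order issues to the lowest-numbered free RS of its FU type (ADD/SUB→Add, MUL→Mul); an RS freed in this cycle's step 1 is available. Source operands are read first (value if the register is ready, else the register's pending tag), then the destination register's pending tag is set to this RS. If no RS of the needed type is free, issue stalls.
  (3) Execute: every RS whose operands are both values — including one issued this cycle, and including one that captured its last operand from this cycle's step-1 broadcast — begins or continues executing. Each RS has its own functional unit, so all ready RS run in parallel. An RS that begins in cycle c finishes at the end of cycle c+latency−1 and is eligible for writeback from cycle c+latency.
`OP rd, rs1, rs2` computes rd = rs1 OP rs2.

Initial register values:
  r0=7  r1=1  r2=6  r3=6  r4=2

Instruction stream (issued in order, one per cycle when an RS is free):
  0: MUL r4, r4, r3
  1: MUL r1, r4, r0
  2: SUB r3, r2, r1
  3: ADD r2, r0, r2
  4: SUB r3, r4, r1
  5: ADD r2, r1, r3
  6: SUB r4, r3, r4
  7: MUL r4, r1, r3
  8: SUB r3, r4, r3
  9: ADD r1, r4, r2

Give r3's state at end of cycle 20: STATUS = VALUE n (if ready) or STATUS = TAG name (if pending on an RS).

STATUS = TAG Add3

c1: issue MUL r4<-Mul1 | r0:7,r1:1,r2:6,r3:6,r4:Mul1
c2: issue MUL r1<-Mul2 | r0:7,r1:Mul2,r2:6,r3:6,r4:Mul1
c3: issue SUB r3<-Add1 | r0:7,r1:Mul2,r2:6,r3:Add1,r4:Mul1
c4: issue ADD r2<-Add2 | r0:7,r1:Mul2,r2:Add2,r3:Add1,r4:Mul1
c5: issue SUB r3<-Add3 | r0:7,r1:Mul2,r2:Add2,r3:Add3,r4:Mul1
c6: CDB Mul1=12; stall | r0:7,r1:Mul2,r2:Add2,r3:Add3,r4:12
c7: CDB Add2=13; issue ADD r2<-Add2 | r0:7,r1:Mul2,r2:Add2,r3:Add3,r4:12
c8: stall | r0:7,r1:Mul2,r2:Add2,r3:Add3,r4:12
c9: stall | r0:7,r1:Mul2,r2:Add2,r3:Add3,r4:12
c10: stall | r0:7,r1:Mul2,r2:Add2,r3:Add3,r4:12
c11: CDB Mul2=84; stall | r0:7,r1:84,r2:Add2,r3:Add3,r4:12
c12: stall | r0:7,r1:84,r2:Add2,r3:Add3,r4:12
c13: stall | r0:7,r1:84,r2:Add2,r3:Add3,r4:12
c14: CDB Add1=-78; issue SUB r4<-Add1 | r0:7,r1:84,r2:Add2,r3:Add3,r4:Add1
c15: CDB Add3=-72; issue MUL r4<-Mul1 | r0:7,r1:84,r2:Add2,r3:-72,r4:Mul1
c16: issue SUB r3<-Add3 | r0:7,r1:84,r2:Add2,r3:Add3,r4:Mul1
c17: stall | r0:7,r1:84,r2:Add2,r3:Add3,r4:Mul1
c18: CDB Add1=-84; issue ADD r1<-Add1 | r0:7,r1:Add1,r2:Add2,r3:Add3,r4:Mul1
c19: CDB Add2=12 | r0:7,r1:Add1,r2:12,r3:Add3,r4:Mul1
c20: CDB Mul1=-6048 | r0:7,r1:Add1,r2:12,r3:Add3,r4:-6048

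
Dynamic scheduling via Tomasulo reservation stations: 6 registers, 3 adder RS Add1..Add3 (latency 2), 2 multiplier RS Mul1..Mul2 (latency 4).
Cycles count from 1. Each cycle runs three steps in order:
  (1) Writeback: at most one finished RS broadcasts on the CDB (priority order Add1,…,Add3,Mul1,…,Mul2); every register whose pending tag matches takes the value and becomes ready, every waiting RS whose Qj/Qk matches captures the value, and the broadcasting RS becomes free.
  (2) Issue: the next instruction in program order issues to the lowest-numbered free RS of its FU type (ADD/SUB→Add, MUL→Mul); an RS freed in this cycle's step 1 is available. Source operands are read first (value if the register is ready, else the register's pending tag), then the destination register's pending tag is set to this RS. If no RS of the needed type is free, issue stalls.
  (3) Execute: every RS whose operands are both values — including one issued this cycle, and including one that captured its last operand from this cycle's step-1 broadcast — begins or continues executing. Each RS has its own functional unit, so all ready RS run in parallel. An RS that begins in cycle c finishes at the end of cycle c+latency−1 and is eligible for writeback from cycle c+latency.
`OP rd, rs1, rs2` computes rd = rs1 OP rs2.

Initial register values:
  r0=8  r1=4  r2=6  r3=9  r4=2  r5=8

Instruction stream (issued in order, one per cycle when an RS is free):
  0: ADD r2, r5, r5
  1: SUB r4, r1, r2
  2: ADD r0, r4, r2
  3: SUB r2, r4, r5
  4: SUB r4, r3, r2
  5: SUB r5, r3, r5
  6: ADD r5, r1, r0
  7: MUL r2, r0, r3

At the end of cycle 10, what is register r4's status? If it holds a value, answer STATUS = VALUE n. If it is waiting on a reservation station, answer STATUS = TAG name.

cycle 1: issue ADD r2<-Add1 // r0:8,r1:4,r2:Add1,r3:9,r4:2,r5:8
cycle 2: issue SUB r4<-Add2 // r0:8,r1:4,r2:Add1,r3:9,r4:Add2,r5:8
cycle 3: CDB Add1=16; issue ADD r0<-Add1 // r0:Add1,r1:4,r2:16,r3:9,r4:Add2,r5:8
cycle 4: issue SUB r2<-Add3 // r0:Add1,r1:4,r2:Add3,r3:9,r4:Add2,r5:8
cycle 5: CDB Add2=-12; issue SUB r4<-Add2 // r0:Add1,r1:4,r2:Add3,r3:9,r4:Add2,r5:8
cycle 6: stall // r0:Add1,r1:4,r2:Add3,r3:9,r4:Add2,r5:8
cycle 7: CDB Add1=4; issue SUB r5<-Add1 // r0:4,r1:4,r2:Add3,r3:9,r4:Add2,r5:Add1
cycle 8: CDB Add3=-20; issue ADD r5<-Add3 // r0:4,r1:4,r2:-20,r3:9,r4:Add2,r5:Add3
cycle 9: CDB Add1=1; issue MUL r2<-Mul1 // r0:4,r1:4,r2:Mul1,r3:9,r4:Add2,r5:Add3
cycle 10: CDB Add2=29 // r0:4,r1:4,r2:Mul1,r3:9,r4:29,r5:Add3

STATUS = VALUE 29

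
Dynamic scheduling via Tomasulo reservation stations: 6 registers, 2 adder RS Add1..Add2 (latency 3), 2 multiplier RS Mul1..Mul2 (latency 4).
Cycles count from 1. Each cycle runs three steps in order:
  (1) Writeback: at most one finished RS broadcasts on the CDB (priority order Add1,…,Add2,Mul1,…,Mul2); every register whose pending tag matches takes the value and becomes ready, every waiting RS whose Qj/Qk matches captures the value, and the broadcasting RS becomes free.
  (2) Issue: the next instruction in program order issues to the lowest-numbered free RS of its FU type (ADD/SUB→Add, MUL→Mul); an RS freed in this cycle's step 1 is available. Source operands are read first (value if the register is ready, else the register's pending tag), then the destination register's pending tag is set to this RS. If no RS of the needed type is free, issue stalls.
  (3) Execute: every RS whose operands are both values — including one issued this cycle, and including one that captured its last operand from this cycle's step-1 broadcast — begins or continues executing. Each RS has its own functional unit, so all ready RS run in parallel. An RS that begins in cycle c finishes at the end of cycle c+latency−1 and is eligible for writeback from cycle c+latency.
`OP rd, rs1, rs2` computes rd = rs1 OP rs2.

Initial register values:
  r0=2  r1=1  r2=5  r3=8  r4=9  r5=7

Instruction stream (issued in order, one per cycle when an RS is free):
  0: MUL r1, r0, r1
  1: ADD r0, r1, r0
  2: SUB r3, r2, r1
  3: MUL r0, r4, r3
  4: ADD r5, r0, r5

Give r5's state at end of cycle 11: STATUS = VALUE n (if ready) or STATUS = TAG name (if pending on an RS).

STATUS = TAG Add1

cycle 1: issue MUL r1<-Mul1 // r0:2,r1:Mul1,r2:5,r3:8,r4:9,r5:7
cycle 2: issue ADD r0<-Add1 // r0:Add1,r1:Mul1,r2:5,r3:8,r4:9,r5:7
cycle 3: issue SUB r3<-Add2 // r0:Add1,r1:Mul1,r2:5,r3:Add2,r4:9,r5:7
cycle 4: issue MUL r0<-Mul2 // r0:Mul2,r1:Mul1,r2:5,r3:Add2,r4:9,r5:7
cycle 5: CDB Mul1=2; stall // r0:Mul2,r1:2,r2:5,r3:Add2,r4:9,r5:7
cycle 6: stall // r0:Mul2,r1:2,r2:5,r3:Add2,r4:9,r5:7
cycle 7: stall // r0:Mul2,r1:2,r2:5,r3:Add2,r4:9,r5:7
cycle 8: CDB Add1=4; issue ADD r5<-Add1 // r0:Mul2,r1:2,r2:5,r3:Add2,r4:9,r5:Add1
cycle 9: CDB Add2=3 // r0:Mul2,r1:2,r2:5,r3:3,r4:9,r5:Add1
cycle 10: - // r0:Mul2,r1:2,r2:5,r3:3,r4:9,r5:Add1
cycle 11: - // r0:Mul2,r1:2,r2:5,r3:3,r4:9,r5:Add1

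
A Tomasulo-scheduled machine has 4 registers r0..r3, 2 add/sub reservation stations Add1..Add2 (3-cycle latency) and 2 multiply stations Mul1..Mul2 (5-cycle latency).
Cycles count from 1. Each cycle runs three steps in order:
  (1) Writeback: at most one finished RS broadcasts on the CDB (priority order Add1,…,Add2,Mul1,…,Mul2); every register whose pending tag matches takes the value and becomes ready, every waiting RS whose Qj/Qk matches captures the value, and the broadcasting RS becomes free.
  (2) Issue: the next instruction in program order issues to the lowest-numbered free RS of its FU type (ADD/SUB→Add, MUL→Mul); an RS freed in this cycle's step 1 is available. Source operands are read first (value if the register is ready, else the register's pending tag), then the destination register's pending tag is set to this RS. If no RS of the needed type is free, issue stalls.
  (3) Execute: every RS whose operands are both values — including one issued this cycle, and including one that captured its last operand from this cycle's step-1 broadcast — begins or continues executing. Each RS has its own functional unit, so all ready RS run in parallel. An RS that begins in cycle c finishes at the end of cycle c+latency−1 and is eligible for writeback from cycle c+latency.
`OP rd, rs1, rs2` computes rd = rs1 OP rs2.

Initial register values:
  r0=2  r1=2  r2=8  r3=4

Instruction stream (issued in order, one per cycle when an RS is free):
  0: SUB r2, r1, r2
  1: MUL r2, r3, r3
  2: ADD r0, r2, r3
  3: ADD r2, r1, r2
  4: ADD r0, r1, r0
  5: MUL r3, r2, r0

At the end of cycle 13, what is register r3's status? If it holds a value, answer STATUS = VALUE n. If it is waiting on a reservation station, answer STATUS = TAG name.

STATUS = TAG Mul1

cycle 1: issue SUB r2<-Add1 // r0:2,r1:2,r2:Add1,r3:4
cycle 2: issue MUL r2<-Mul1 // r0:2,r1:2,r2:Mul1,r3:4
cycle 3: issue ADD r0<-Add2 // r0:Add2,r1:2,r2:Mul1,r3:4
cycle 4: CDB Add1=-6; issue ADD r2<-Add1 // r0:Add2,r1:2,r2:Add1,r3:4
cycle 5: stall // r0:Add2,r1:2,r2:Add1,r3:4
cycle 6: stall // r0:Add2,r1:2,r2:Add1,r3:4
cycle 7: CDB Mul1=16; stall // r0:Add2,r1:2,r2:Add1,r3:4
cycle 8: stall // r0:Add2,r1:2,r2:Add1,r3:4
cycle 9: stall // r0:Add2,r1:2,r2:Add1,r3:4
cycle 10: CDB Add1=18; issue ADD r0<-Add1 // r0:Add1,r1:2,r2:18,r3:4
cycle 11: CDB Add2=20; issue MUL r3<-Mul1 // r0:Add1,r1:2,r2:18,r3:Mul1
cycle 12: - // r0:Add1,r1:2,r2:18,r3:Mul1
cycle 13: - // r0:Add1,r1:2,r2:18,r3:Mul1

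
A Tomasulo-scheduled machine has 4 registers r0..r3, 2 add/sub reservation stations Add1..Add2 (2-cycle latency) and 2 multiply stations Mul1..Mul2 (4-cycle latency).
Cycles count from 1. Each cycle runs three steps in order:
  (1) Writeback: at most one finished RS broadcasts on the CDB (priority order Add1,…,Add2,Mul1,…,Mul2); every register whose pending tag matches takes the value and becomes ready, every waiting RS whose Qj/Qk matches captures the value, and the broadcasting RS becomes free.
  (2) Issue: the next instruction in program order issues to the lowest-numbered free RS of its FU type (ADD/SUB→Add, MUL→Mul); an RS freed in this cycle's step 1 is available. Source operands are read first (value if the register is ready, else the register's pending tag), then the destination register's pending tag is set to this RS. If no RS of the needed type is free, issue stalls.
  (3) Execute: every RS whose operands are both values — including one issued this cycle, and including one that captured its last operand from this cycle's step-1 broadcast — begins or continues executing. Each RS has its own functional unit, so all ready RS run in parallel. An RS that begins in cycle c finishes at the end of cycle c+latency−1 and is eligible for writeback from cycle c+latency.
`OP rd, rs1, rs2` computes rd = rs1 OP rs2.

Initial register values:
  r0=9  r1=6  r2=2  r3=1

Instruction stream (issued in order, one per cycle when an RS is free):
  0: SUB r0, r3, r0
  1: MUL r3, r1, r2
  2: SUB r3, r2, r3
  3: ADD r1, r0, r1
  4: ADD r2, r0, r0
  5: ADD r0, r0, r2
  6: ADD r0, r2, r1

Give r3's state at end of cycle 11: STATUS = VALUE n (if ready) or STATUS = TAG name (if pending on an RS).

STATUS = VALUE -10

c1: issue SUB r0<-Add1 | r0:Add1,r1:6,r2:2,r3:1
c2: issue MUL r3<-Mul1 | r0:Add1,r1:6,r2:2,r3:Mul1
c3: CDB Add1=-8; issue SUB r3<-Add1 | r0:-8,r1:6,r2:2,r3:Add1
c4: issue ADD r1<-Add2 | r0:-8,r1:Add2,r2:2,r3:Add1
c5: stall | r0:-8,r1:Add2,r2:2,r3:Add1
c6: CDB Add2=-2; issue ADD r2<-Add2 | r0:-8,r1:-2,r2:Add2,r3:Add1
c7: CDB Mul1=12; stall | r0:-8,r1:-2,r2:Add2,r3:Add1
c8: CDB Add2=-16; issue ADD r0<-Add2 | r0:Add2,r1:-2,r2:-16,r3:Add1
c9: CDB Add1=-10; issue ADD r0<-Add1 | r0:Add1,r1:-2,r2:-16,r3:-10
c10: CDB Add2=-24 | r0:Add1,r1:-2,r2:-16,r3:-10
c11: CDB Add1=-18 | r0:-18,r1:-2,r2:-16,r3:-10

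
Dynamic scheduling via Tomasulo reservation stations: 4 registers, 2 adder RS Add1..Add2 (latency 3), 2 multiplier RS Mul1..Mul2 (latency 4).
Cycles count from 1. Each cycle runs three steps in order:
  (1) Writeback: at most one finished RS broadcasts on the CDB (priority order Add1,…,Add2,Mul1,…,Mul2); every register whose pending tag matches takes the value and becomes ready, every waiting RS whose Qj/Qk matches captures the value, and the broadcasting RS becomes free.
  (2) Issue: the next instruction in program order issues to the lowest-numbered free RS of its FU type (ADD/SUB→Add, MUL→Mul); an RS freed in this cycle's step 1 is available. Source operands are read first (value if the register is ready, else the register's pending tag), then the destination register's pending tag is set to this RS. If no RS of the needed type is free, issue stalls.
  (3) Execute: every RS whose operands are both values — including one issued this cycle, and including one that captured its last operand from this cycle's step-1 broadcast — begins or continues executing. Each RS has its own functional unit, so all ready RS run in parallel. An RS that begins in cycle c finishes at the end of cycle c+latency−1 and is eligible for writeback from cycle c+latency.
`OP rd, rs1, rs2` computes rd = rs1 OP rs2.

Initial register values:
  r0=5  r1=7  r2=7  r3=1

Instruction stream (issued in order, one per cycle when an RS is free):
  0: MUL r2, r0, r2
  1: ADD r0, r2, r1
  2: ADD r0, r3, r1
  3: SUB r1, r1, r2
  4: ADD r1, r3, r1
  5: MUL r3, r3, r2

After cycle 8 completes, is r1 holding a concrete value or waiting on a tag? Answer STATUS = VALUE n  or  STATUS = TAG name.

c1: issue MUL r2<-Mul1 | r0:5,r1:7,r2:Mul1,r3:1
c2: issue ADD r0<-Add1 | r0:Add1,r1:7,r2:Mul1,r3:1
c3: issue ADD r0<-Add2 | r0:Add2,r1:7,r2:Mul1,r3:1
c4: stall | r0:Add2,r1:7,r2:Mul1,r3:1
c5: CDB Mul1=35; stall | r0:Add2,r1:7,r2:35,r3:1
c6: CDB Add2=8; issue SUB r1<-Add2 | r0:8,r1:Add2,r2:35,r3:1
c7: stall | r0:8,r1:Add2,r2:35,r3:1
c8: CDB Add1=42; issue ADD r1<-Add1 | r0:8,r1:Add1,r2:35,r3:1

STATUS = TAG Add1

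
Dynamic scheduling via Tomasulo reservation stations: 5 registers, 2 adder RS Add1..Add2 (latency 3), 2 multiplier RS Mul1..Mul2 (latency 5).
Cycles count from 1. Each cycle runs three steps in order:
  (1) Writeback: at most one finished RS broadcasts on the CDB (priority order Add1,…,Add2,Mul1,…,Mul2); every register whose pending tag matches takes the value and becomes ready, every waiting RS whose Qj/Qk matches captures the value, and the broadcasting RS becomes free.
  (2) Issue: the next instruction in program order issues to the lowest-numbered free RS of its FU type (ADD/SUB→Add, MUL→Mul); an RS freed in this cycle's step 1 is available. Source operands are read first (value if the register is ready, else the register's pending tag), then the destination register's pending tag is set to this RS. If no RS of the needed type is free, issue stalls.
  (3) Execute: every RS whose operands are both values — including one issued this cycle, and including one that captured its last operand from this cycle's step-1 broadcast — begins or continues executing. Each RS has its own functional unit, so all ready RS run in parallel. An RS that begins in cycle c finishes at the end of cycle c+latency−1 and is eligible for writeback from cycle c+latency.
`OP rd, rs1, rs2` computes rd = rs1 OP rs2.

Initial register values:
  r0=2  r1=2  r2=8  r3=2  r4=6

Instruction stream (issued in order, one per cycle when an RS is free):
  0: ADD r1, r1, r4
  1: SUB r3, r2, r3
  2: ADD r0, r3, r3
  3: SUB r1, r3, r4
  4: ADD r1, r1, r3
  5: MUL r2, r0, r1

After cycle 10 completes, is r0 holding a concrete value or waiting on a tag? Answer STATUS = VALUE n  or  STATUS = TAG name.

STATUS = VALUE 12

c1: issue ADD r1<-Add1 | r0:2,r1:Add1,r2:8,r3:2,r4:6
c2: issue SUB r3<-Add2 | r0:2,r1:Add1,r2:8,r3:Add2,r4:6
c3: stall | r0:2,r1:Add1,r2:8,r3:Add2,r4:6
c4: CDB Add1=8; issue ADD r0<-Add1 | r0:Add1,r1:8,r2:8,r3:Add2,r4:6
c5: CDB Add2=6; issue SUB r1<-Add2 | r0:Add1,r1:Add2,r2:8,r3:6,r4:6
c6: stall | r0:Add1,r1:Add2,r2:8,r3:6,r4:6
c7: stall | r0:Add1,r1:Add2,r2:8,r3:6,r4:6
c8: CDB Add1=12; issue ADD r1<-Add1 | r0:12,r1:Add1,r2:8,r3:6,r4:6
c9: CDB Add2=0; issue MUL r2<-Mul1 | r0:12,r1:Add1,r2:Mul1,r3:6,r4:6
c10: - | r0:12,r1:Add1,r2:Mul1,r3:6,r4:6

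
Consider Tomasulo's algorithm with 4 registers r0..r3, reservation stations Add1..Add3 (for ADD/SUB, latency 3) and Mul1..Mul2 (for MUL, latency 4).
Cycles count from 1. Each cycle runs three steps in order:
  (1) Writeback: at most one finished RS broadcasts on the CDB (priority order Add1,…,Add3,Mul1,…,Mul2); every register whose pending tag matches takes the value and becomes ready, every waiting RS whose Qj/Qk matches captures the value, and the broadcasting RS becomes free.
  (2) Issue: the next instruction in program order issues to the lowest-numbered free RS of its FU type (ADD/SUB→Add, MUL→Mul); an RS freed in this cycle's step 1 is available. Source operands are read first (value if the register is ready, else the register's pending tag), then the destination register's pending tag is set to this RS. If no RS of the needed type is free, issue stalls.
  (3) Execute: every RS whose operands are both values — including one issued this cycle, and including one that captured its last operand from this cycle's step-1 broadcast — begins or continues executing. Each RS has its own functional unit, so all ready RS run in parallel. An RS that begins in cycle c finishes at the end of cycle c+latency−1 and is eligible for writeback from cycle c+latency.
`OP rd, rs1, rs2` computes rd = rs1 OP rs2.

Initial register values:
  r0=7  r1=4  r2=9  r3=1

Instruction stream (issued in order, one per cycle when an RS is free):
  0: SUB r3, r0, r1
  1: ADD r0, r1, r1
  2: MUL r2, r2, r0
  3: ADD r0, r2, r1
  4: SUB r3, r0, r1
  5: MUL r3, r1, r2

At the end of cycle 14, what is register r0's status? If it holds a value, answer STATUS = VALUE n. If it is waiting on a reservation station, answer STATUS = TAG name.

  c1: issue SUB r3<-Add1  regs: r0:7,r1:4,r2:9,r3:Add1
  c2: issue ADD r0<-Add2  regs: r0:Add2,r1:4,r2:9,r3:Add1
  c3: issue MUL r2<-Mul1  regs: r0:Add2,r1:4,r2:Mul1,r3:Add1
  c4: CDB Add1=3; issue ADD r0<-Add1  regs: r0:Add1,r1:4,r2:Mul1,r3:3
  c5: CDB Add2=8; issue SUB r3<-Add2  regs: r0:Add1,r1:4,r2:Mul1,r3:Add2
  c6: issue MUL r3<-Mul2  regs: r0:Add1,r1:4,r2:Mul1,r3:Mul2
  c7: -  regs: r0:Add1,r1:4,r2:Mul1,r3:Mul2
  c8: -  regs: r0:Add1,r1:4,r2:Mul1,r3:Mul2
  c9: CDB Mul1=72  regs: r0:Add1,r1:4,r2:72,r3:Mul2
  c10: -  regs: r0:Add1,r1:4,r2:72,r3:Mul2
  c11: -  regs: r0:Add1,r1:4,r2:72,r3:Mul2
  c12: CDB Add1=76  regs: r0:76,r1:4,r2:72,r3:Mul2
  c13: CDB Mul2=288  regs: r0:76,r1:4,r2:72,r3:288
  c14: -  regs: r0:76,r1:4,r2:72,r3:288

STATUS = VALUE 76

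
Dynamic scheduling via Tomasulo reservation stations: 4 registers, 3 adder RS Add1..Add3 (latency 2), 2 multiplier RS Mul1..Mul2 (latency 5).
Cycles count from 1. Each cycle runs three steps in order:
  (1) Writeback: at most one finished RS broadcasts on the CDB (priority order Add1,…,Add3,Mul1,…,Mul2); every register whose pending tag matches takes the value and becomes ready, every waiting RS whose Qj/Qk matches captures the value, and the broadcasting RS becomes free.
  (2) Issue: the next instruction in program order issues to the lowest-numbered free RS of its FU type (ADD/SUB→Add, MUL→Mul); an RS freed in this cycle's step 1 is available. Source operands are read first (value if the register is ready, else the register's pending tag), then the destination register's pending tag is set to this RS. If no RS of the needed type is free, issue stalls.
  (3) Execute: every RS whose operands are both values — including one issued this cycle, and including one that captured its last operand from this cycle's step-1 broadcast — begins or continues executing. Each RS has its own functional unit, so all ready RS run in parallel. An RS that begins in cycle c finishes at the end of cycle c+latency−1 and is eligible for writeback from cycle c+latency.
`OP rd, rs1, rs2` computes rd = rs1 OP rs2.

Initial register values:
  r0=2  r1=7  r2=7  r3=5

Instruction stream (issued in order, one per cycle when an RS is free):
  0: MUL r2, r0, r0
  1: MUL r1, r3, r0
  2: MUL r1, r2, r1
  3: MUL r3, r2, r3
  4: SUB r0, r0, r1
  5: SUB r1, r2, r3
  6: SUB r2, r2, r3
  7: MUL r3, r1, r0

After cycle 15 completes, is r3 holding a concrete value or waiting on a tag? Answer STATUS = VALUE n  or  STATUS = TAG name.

STATUS = TAG Mul1

cycle 1: issue MUL r2<-Mul1 // r0:2,r1:7,r2:Mul1,r3:5
cycle 2: issue MUL r1<-Mul2 // r0:2,r1:Mul2,r2:Mul1,r3:5
cycle 3: stall // r0:2,r1:Mul2,r2:Mul1,r3:5
cycle 4: stall // r0:2,r1:Mul2,r2:Mul1,r3:5
cycle 5: stall // r0:2,r1:Mul2,r2:Mul1,r3:5
cycle 6: CDB Mul1=4; issue MUL r1<-Mul1 // r0:2,r1:Mul1,r2:4,r3:5
cycle 7: CDB Mul2=10; issue MUL r3<-Mul2 // r0:2,r1:Mul1,r2:4,r3:Mul2
cycle 8: issue SUB r0<-Add1 // r0:Add1,r1:Mul1,r2:4,r3:Mul2
cycle 9: issue SUB r1<-Add2 // r0:Add1,r1:Add2,r2:4,r3:Mul2
cycle 10: issue SUB r2<-Add3 // r0:Add1,r1:Add2,r2:Add3,r3:Mul2
cycle 11: stall // r0:Add1,r1:Add2,r2:Add3,r3:Mul2
cycle 12: CDB Mul1=40; issue MUL r3<-Mul1 // r0:Add1,r1:Add2,r2:Add3,r3:Mul1
cycle 13: CDB Mul2=20 // r0:Add1,r1:Add2,r2:Add3,r3:Mul1
cycle 14: CDB Add1=-38 // r0:-38,r1:Add2,r2:Add3,r3:Mul1
cycle 15: CDB Add2=-16 // r0:-38,r1:-16,r2:Add3,r3:Mul1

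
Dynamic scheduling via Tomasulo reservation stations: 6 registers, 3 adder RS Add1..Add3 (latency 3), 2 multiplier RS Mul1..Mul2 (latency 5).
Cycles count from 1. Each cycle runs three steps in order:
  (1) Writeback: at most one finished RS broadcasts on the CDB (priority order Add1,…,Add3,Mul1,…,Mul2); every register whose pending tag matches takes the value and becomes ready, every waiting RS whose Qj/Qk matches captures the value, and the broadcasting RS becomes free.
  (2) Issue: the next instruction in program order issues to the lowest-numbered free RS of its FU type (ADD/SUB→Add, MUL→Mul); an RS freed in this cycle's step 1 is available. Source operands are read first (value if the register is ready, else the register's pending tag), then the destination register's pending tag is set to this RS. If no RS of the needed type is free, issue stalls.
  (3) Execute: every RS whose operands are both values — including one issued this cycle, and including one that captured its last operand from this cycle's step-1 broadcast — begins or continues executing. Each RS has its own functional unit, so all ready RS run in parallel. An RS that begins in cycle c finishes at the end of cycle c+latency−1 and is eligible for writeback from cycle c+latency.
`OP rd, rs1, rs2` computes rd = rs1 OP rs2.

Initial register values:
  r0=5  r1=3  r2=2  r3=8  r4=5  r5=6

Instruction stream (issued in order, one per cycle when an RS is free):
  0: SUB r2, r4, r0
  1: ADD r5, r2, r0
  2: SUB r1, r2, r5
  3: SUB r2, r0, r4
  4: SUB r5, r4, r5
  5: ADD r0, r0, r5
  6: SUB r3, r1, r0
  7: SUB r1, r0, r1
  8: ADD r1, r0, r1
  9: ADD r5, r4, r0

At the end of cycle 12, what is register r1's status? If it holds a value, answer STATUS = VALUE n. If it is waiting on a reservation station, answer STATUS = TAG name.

STATUS = TAG Add3

c1: issue SUB r2<-Add1 | r0:5,r1:3,r2:Add1,r3:8,r4:5,r5:6
c2: issue ADD r5<-Add2 | r0:5,r1:3,r2:Add1,r3:8,r4:5,r5:Add2
c3: issue SUB r1<-Add3 | r0:5,r1:Add3,r2:Add1,r3:8,r4:5,r5:Add2
c4: CDB Add1=0; issue SUB r2<-Add1 | r0:5,r1:Add3,r2:Add1,r3:8,r4:5,r5:Add2
c5: stall | r0:5,r1:Add3,r2:Add1,r3:8,r4:5,r5:Add2
c6: stall | r0:5,r1:Add3,r2:Add1,r3:8,r4:5,r5:Add2
c7: CDB Add1=0; issue SUB r5<-Add1 | r0:5,r1:Add3,r2:0,r3:8,r4:5,r5:Add1
c8: CDB Add2=5; issue ADD r0<-Add2 | r0:Add2,r1:Add3,r2:0,r3:8,r4:5,r5:Add1
c9: stall | r0:Add2,r1:Add3,r2:0,r3:8,r4:5,r5:Add1
c10: stall | r0:Add2,r1:Add3,r2:0,r3:8,r4:5,r5:Add1
c11: CDB Add1=0; issue SUB r3<-Add1 | r0:Add2,r1:Add3,r2:0,r3:Add1,r4:5,r5:0
c12: CDB Add3=-5; issue SUB r1<-Add3 | r0:Add2,r1:Add3,r2:0,r3:Add1,r4:5,r5:0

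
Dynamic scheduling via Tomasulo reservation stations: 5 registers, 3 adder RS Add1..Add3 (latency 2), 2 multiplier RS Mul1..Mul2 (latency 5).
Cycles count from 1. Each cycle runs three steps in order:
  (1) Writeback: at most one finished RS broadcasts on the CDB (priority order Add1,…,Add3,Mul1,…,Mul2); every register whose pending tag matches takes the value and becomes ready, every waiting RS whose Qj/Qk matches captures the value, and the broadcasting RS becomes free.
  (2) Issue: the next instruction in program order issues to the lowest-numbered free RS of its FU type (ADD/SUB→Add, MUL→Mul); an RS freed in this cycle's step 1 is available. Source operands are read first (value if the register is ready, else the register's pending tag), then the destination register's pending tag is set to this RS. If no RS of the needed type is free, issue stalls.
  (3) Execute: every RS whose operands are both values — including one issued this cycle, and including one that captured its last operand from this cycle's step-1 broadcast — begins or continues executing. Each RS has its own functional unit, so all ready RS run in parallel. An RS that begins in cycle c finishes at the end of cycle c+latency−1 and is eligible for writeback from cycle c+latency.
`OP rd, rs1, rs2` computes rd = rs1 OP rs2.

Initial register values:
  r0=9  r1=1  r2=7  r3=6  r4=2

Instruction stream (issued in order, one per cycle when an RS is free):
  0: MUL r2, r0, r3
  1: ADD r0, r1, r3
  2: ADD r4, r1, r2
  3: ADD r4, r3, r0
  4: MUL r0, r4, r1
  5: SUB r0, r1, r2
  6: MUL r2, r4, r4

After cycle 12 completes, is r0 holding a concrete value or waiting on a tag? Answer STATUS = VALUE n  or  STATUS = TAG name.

cycle 1: issue MUL r2<-Mul1 // r0:9,r1:1,r2:Mul1,r3:6,r4:2
cycle 2: issue ADD r0<-Add1 // r0:Add1,r1:1,r2:Mul1,r3:6,r4:2
cycle 3: issue ADD r4<-Add2 // r0:Add1,r1:1,r2:Mul1,r3:6,r4:Add2
cycle 4: CDB Add1=7; issue ADD r4<-Add1 // r0:7,r1:1,r2:Mul1,r3:6,r4:Add1
cycle 5: issue MUL r0<-Mul2 // r0:Mul2,r1:1,r2:Mul1,r3:6,r4:Add1
cycle 6: CDB Add1=13; issue SUB r0<-Add1 // r0:Add1,r1:1,r2:Mul1,r3:6,r4:13
cycle 7: CDB Mul1=54; issue MUL r2<-Mul1 // r0:Add1,r1:1,r2:Mul1,r3:6,r4:13
cycle 8: - // r0:Add1,r1:1,r2:Mul1,r3:6,r4:13
cycle 9: CDB Add1=-53 // r0:-53,r1:1,r2:Mul1,r3:6,r4:13
cycle 10: CDB Add2=55 // r0:-53,r1:1,r2:Mul1,r3:6,r4:13
cycle 11: CDB Mul2=13 // r0:-53,r1:1,r2:Mul1,r3:6,r4:13
cycle 12: CDB Mul1=169 // r0:-53,r1:1,r2:169,r3:6,r4:13

STATUS = VALUE -53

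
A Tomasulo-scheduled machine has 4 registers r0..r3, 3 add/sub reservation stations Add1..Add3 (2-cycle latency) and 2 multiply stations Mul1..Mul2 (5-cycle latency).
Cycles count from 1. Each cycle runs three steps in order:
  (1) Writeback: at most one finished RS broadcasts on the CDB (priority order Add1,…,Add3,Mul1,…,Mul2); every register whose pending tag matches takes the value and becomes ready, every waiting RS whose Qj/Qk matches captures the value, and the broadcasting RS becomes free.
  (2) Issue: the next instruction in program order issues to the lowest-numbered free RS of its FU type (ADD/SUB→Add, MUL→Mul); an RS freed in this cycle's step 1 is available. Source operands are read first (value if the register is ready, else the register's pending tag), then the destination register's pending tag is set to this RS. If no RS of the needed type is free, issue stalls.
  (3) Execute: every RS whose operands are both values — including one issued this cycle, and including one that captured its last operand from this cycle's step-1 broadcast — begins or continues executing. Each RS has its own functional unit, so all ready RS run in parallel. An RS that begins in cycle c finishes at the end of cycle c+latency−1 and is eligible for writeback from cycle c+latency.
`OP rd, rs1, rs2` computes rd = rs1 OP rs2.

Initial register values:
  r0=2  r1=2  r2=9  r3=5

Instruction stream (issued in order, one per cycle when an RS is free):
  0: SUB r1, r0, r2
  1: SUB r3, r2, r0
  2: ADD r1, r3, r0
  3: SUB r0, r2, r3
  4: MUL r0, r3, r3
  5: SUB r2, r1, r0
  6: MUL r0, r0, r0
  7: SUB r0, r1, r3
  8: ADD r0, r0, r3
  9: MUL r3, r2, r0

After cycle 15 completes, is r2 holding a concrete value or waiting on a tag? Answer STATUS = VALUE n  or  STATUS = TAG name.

cycle 1: issue SUB r1<-Add1 // r0:2,r1:Add1,r2:9,r3:5
cycle 2: issue SUB r3<-Add2 // r0:2,r1:Add1,r2:9,r3:Add2
cycle 3: CDB Add1=-7; issue ADD r1<-Add1 // r0:2,r1:Add1,r2:9,r3:Add2
cycle 4: CDB Add2=7; issue SUB r0<-Add2 // r0:Add2,r1:Add1,r2:9,r3:7
cycle 5: issue MUL r0<-Mul1 // r0:Mul1,r1:Add1,r2:9,r3:7
cycle 6: CDB Add1=9; issue SUB r2<-Add1 // r0:Mul1,r1:9,r2:Add1,r3:7
cycle 7: CDB Add2=2; issue MUL r0<-Mul2 // r0:Mul2,r1:9,r2:Add1,r3:7
cycle 8: issue SUB r0<-Add2 // r0:Add2,r1:9,r2:Add1,r3:7
cycle 9: issue ADD r0<-Add3 // r0:Add3,r1:9,r2:Add1,r3:7
cycle 10: CDB Add2=2; stall // r0:Add3,r1:9,r2:Add1,r3:7
cycle 11: CDB Mul1=49; issue MUL r3<-Mul1 // r0:Add3,r1:9,r2:Add1,r3:Mul1
cycle 12: CDB Add3=9 // r0:9,r1:9,r2:Add1,r3:Mul1
cycle 13: CDB Add1=-40 // r0:9,r1:9,r2:-40,r3:Mul1
cycle 14: - // r0:9,r1:9,r2:-40,r3:Mul1
cycle 15: - // r0:9,r1:9,r2:-40,r3:Mul1

STATUS = VALUE -40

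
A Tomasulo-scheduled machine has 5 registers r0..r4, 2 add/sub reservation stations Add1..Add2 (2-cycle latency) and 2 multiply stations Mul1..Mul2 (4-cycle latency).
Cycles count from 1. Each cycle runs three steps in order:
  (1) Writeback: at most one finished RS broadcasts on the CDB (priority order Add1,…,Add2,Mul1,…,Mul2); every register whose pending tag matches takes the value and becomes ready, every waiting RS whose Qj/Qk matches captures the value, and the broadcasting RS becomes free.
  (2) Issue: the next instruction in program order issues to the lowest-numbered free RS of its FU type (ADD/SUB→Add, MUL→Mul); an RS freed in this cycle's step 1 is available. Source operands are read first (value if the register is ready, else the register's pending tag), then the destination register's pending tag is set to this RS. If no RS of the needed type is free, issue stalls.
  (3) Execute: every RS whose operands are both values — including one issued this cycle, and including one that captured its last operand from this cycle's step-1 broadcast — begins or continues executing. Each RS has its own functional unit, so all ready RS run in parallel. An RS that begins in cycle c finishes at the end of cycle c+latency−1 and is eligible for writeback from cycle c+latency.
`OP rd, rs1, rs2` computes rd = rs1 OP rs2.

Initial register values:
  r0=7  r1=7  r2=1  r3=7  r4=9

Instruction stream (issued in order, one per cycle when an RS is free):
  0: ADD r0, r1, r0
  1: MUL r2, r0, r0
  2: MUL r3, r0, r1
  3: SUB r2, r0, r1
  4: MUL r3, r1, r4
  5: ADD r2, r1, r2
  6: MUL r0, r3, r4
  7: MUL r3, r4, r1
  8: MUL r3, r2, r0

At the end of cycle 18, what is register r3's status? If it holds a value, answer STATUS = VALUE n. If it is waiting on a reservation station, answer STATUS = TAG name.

STATUS = TAG Mul1

cycle 1: issue ADD r0<-Add1 // r0:Add1,r1:7,r2:1,r3:7,r4:9
cycle 2: issue MUL r2<-Mul1 // r0:Add1,r1:7,r2:Mul1,r3:7,r4:9
cycle 3: CDB Add1=14; issue MUL r3<-Mul2 // r0:14,r1:7,r2:Mul1,r3:Mul2,r4:9
cycle 4: issue SUB r2<-Add1 // r0:14,r1:7,r2:Add1,r3:Mul2,r4:9
cycle 5: stall // r0:14,r1:7,r2:Add1,r3:Mul2,r4:9
cycle 6: CDB Add1=7; stall // r0:14,r1:7,r2:7,r3:Mul2,r4:9
cycle 7: CDB Mul1=196; issue MUL r3<-Mul1 // r0:14,r1:7,r2:7,r3:Mul1,r4:9
cycle 8: CDB Mul2=98; issue ADD r2<-Add1 // r0:14,r1:7,r2:Add1,r3:Mul1,r4:9
cycle 9: issue MUL r0<-Mul2 // r0:Mul2,r1:7,r2:Add1,r3:Mul1,r4:9
cycle 10: CDB Add1=14; stall // r0:Mul2,r1:7,r2:14,r3:Mul1,r4:9
cycle 11: CDB Mul1=63; issue MUL r3<-Mul1 // r0:Mul2,r1:7,r2:14,r3:Mul1,r4:9
cycle 12: stall // r0:Mul2,r1:7,r2:14,r3:Mul1,r4:9
cycle 13: stall // r0:Mul2,r1:7,r2:14,r3:Mul1,r4:9
cycle 14: stall // r0:Mul2,r1:7,r2:14,r3:Mul1,r4:9
cycle 15: CDB Mul1=63; issue MUL r3<-Mul1 // r0:Mul2,r1:7,r2:14,r3:Mul1,r4:9
cycle 16: CDB Mul2=567 // r0:567,r1:7,r2:14,r3:Mul1,r4:9
cycle 17: - // r0:567,r1:7,r2:14,r3:Mul1,r4:9
cycle 18: - // r0:567,r1:7,r2:14,r3:Mul1,r4:9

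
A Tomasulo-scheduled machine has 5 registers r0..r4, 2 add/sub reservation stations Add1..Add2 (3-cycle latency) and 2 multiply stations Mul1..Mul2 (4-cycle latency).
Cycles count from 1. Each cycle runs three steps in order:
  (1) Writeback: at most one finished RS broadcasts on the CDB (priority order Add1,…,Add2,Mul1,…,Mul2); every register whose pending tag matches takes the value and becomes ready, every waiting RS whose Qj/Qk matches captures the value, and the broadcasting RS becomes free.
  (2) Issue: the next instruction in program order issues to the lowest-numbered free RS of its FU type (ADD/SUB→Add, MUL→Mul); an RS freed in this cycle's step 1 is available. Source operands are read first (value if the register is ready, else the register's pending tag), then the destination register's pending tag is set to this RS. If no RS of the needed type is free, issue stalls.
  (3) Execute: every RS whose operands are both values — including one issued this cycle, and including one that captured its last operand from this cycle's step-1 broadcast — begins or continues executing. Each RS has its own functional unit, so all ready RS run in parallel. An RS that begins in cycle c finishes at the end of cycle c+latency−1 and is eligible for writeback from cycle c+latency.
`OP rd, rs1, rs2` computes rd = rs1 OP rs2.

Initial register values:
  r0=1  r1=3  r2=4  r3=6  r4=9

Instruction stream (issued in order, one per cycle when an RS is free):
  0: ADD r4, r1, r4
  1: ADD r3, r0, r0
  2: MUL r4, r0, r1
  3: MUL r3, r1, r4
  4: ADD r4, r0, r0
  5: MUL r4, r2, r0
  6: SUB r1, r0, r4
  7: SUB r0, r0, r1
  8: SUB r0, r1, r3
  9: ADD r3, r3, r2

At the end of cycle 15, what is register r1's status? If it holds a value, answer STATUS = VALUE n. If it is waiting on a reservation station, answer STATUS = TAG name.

STATUS = VALUE -3

cycle 1: issue ADD r4<-Add1 // r0:1,r1:3,r2:4,r3:6,r4:Add1
cycle 2: issue ADD r3<-Add2 // r0:1,r1:3,r2:4,r3:Add2,r4:Add1
cycle 3: issue MUL r4<-Mul1 // r0:1,r1:3,r2:4,r3:Add2,r4:Mul1
cycle 4: CDB Add1=12; issue MUL r3<-Mul2 // r0:1,r1:3,r2:4,r3:Mul2,r4:Mul1
cycle 5: CDB Add2=2; issue ADD r4<-Add1 // r0:1,r1:3,r2:4,r3:Mul2,r4:Add1
cycle 6: stall // r0:1,r1:3,r2:4,r3:Mul2,r4:Add1
cycle 7: CDB Mul1=3; issue MUL r4<-Mul1 // r0:1,r1:3,r2:4,r3:Mul2,r4:Mul1
cycle 8: CDB Add1=2; issue SUB r1<-Add1 // r0:1,r1:Add1,r2:4,r3:Mul2,r4:Mul1
cycle 9: issue SUB r0<-Add2 // r0:Add2,r1:Add1,r2:4,r3:Mul2,r4:Mul1
cycle 10: stall // r0:Add2,r1:Add1,r2:4,r3:Mul2,r4:Mul1
cycle 11: CDB Mul1=4; stall // r0:Add2,r1:Add1,r2:4,r3:Mul2,r4:4
cycle 12: CDB Mul2=9; stall // r0:Add2,r1:Add1,r2:4,r3:9,r4:4
cycle 13: stall // r0:Add2,r1:Add1,r2:4,r3:9,r4:4
cycle 14: CDB Add1=-3; issue SUB r0<-Add1 // r0:Add1,r1:-3,r2:4,r3:9,r4:4
cycle 15: stall // r0:Add1,r1:-3,r2:4,r3:9,r4:4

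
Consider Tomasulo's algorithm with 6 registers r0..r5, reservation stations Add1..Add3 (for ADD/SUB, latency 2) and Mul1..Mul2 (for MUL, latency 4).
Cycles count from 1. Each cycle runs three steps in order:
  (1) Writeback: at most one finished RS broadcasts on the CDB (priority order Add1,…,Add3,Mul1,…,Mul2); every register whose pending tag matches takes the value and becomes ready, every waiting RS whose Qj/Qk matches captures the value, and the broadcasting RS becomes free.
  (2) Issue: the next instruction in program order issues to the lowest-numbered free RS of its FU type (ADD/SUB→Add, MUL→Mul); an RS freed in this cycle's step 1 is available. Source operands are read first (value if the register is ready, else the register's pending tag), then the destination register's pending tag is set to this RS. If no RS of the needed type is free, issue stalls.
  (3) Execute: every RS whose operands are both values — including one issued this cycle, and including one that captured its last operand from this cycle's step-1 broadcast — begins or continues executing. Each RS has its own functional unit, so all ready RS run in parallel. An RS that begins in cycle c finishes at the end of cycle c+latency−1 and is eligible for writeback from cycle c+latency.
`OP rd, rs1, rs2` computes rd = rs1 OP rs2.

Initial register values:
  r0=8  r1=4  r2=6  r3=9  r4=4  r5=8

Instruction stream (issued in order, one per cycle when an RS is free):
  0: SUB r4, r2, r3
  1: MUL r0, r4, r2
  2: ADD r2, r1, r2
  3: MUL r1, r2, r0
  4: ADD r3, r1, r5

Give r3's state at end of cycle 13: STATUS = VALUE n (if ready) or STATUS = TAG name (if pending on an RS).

STATUS = VALUE -172

  c1: issue SUB r4<-Add1  regs: r0:8,r1:4,r2:6,r3:9,r4:Add1,r5:8
  c2: issue MUL r0<-Mul1  regs: r0:Mul1,r1:4,r2:6,r3:9,r4:Add1,r5:8
  c3: CDB Add1=-3; issue ADD r2<-Add1  regs: r0:Mul1,r1:4,r2:Add1,r3:9,r4:-3,r5:8
  c4: issue MUL r1<-Mul2  regs: r0:Mul1,r1:Mul2,r2:Add1,r3:9,r4:-3,r5:8
  c5: CDB Add1=10; issue ADD r3<-Add1  regs: r0:Mul1,r1:Mul2,r2:10,r3:Add1,r4:-3,r5:8
  c6: -  regs: r0:Mul1,r1:Mul2,r2:10,r3:Add1,r4:-3,r5:8
  c7: CDB Mul1=-18  regs: r0:-18,r1:Mul2,r2:10,r3:Add1,r4:-3,r5:8
  c8: -  regs: r0:-18,r1:Mul2,r2:10,r3:Add1,r4:-3,r5:8
  c9: -  regs: r0:-18,r1:Mul2,r2:10,r3:Add1,r4:-3,r5:8
  c10: -  regs: r0:-18,r1:Mul2,r2:10,r3:Add1,r4:-3,r5:8
  c11: CDB Mul2=-180  regs: r0:-18,r1:-180,r2:10,r3:Add1,r4:-3,r5:8
  c12: -  regs: r0:-18,r1:-180,r2:10,r3:Add1,r4:-3,r5:8
  c13: CDB Add1=-172  regs: r0:-18,r1:-180,r2:10,r3:-172,r4:-3,r5:8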